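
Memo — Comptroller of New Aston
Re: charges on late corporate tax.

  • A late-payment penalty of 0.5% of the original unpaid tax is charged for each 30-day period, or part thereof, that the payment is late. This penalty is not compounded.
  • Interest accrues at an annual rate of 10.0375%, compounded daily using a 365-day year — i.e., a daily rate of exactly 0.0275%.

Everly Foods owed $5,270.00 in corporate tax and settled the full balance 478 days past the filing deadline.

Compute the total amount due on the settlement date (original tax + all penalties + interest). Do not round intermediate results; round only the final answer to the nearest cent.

$6,431.83

Penalty periods: ⌈478/30⌉ = 16; penalty = 16 × 0.5% × $5,270.00 = $421.60
Interest: $5,270.00 × ((1 + 0.000275)^478 − 1) = $5,270.00 × 0.14046027… = $740.2256…
Total = $5,270.00 + $421.6000 + $740.2256… = $6,431.83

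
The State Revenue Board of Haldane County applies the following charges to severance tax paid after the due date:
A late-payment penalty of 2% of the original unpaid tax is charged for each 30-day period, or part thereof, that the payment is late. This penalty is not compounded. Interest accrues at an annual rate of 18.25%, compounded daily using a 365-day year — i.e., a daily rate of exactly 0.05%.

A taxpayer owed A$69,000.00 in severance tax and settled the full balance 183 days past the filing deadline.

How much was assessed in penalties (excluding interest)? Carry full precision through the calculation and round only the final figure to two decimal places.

A$9,660.00

Penalty periods: ⌈183/30⌉ = 7; penalty = 7 × 2% × A$69,000.00 = A$9,660.00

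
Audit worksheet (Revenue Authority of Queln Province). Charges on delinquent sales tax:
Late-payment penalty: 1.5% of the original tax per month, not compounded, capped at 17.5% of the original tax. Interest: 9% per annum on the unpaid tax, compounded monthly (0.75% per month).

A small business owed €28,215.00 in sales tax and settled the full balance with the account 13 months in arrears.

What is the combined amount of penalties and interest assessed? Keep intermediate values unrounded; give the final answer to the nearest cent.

Penalty (uncapped): 13 × 1.5% × €28,215.00 = €5,501.93…; cap = 17.5% × €28,215.00 = €4,937.63… → penalty = €4,937.63…
Interest: €28,215.00 × ((1 + 0.0075)^13 − 1) = €28,215.00 × 0.1020104… = €2,878.2248…
Penalties + interest = €4,937.6250 + €2,878.2248… = €7,815.85

€7,815.85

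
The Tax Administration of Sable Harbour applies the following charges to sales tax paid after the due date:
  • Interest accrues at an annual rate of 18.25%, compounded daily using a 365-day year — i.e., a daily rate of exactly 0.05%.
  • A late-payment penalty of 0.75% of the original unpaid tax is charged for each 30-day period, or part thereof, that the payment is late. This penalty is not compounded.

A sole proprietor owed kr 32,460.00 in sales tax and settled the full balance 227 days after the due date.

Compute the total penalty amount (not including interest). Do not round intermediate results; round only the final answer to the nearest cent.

kr 1,947.60

Penalty periods: ⌈227/30⌉ = 8; penalty = 8 × 0.75% × kr 32,460.00 = kr 1,947.60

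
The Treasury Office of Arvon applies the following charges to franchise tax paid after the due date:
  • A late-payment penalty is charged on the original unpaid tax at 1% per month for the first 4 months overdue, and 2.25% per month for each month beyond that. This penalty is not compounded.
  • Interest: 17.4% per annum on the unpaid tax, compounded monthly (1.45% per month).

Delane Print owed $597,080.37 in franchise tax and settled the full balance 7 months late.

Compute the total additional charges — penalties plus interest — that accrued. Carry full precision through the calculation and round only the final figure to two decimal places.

Penalty, months 1–4: 4 × 1% × $597,080.37 = $23,883.21…
Penalty, months 5–7: 3 × 2.25% × $597,080.37 = $40,302.92…
Interest: $597,080.37 × ((1 + 0.0145)^7 − 1) = $597,080.37 × 0.1060235… = $63,304.5581…
Penalties + interest = $64,186.1398… + $63,304.5581… = $127,490.70

$127,490.70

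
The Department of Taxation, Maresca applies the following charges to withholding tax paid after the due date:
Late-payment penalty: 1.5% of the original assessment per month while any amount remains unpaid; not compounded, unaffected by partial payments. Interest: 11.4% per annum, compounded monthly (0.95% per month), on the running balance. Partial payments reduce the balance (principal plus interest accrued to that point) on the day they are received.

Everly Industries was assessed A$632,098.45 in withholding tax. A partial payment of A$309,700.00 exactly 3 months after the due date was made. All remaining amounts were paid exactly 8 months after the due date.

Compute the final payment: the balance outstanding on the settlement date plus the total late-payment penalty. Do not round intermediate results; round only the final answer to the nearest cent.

Balance at month 3: A$632,098.4500 × (1 + 0.0095)^3 = A$650,284.9384…
After A$309,700.00 payment: A$650,284.9384… − A$309,700.00 = A$340,584.9384…
Balance at month 8: A$340,584.9384… × (1 + 0.0095)^5 = A$357,073.0349…
Penalty: 8 × 1.5% × A$632,098.45 = A$75,851.81…
Final settlement = outstanding balance + penalty = A$357,073.0349… + A$75,851.81… = A$432,924.85

A$432,924.85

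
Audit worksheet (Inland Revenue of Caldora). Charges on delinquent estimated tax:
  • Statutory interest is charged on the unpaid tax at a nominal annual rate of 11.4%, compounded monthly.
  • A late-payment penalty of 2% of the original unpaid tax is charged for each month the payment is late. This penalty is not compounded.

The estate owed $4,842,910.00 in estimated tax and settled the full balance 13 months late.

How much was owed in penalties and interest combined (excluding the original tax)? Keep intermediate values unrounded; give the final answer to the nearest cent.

$1,892,563.87

Late-payment penalty = 2% × $4,842,910.00 × 13 mo = $1,259,156.60
Interest (11.4%/yr ÷ 12 = 0.95%/month): $4,842,910.00 × ((1 + 0.0095)^13 − 1) = $633,407.2685…
Penalties + interest = $1,259,156.6000 + $633,407.2685… = $1,892,563.87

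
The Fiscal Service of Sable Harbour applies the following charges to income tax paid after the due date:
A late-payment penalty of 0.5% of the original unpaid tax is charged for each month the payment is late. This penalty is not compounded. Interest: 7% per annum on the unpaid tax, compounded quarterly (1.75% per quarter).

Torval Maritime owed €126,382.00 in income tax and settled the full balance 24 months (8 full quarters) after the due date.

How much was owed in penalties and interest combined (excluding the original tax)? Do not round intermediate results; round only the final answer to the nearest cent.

€33,981.82

Late-payment penalty: 24 × 0.5% × €126,382.00 = €15,165.84
Interest: €126,382.00 × ((1 + 0.0175)^8 − 1) = €126,382.00 × 0.1488818… = €18,815.9775…
Penalties + interest = €15,165.8400 + €18,815.9775… = €33,981.82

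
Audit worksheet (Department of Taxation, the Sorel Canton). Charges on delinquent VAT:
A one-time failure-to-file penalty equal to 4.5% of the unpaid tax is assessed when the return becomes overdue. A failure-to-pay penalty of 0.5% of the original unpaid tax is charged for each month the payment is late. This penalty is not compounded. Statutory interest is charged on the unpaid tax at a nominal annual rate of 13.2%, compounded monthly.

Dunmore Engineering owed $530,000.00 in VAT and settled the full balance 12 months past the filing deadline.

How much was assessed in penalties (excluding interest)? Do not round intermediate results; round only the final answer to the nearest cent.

Failure-to-file penalty: 4.5% × $530,000.00 = $23,850.00
Failure-to-pay penalty: 12 × 0.5% × $530,000.00 = $31,800.00
Total penalty = $23,850.00 + $31,800.00 = $55,650.00

$55,650.00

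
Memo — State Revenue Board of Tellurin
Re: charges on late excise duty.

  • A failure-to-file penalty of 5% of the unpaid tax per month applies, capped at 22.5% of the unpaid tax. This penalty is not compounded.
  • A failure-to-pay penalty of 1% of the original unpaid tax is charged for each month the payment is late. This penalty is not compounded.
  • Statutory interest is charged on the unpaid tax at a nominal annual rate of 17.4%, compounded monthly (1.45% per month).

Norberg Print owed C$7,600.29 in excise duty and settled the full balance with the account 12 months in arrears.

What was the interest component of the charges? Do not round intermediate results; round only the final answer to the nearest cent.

C$1,433.18

Interest: C$7,600.29 × ((1 + 0.0145)^12 − 1) = C$7,600.29 × 0.1885696… = C$1,433.1836…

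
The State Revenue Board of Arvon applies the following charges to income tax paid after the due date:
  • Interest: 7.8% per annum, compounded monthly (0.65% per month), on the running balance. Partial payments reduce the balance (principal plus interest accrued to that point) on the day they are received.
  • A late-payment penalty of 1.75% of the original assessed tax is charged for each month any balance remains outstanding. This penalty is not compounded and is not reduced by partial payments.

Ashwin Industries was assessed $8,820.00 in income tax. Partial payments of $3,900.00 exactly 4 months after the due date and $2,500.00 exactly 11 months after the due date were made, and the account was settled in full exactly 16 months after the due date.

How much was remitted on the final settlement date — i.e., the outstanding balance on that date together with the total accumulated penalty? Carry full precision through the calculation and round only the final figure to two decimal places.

Balance at month 4: $8,820.0000 × (1 + 0.0065)^4 = $9,051.5656…
After $3,900.00 payment: $9,051.5656… − $3,900.00 = $5,151.5656…
Balance at month 11: $5,151.5656… × (1 + 0.0065)^7 = $5,390.5824…
After $2,500.00 payment: $5,390.5824… − $2,500.00 = $2,890.5824…
Balance at month 16: $2,890.5824… × (1 + 0.0065)^5 = $2,985.7555…
Penalty: 16 × 1.75% × $8,820.00 = $2,469.60
Final settlement = outstanding balance + penalty = $2,985.7555… + $2,469.60 = $5,455.36

$5,455.36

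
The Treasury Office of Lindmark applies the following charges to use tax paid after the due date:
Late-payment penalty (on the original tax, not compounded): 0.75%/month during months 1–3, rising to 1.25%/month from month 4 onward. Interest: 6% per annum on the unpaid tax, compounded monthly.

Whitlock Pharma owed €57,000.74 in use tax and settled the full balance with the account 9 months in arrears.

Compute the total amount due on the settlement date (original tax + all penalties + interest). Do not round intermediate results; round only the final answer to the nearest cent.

€65,175.25

Penalty, months 1–3: 3 × 0.75% × €57,000.74 = €1,282.52…
Penalty, months 4–9: 6 × 1.25% × €57,000.74 = €4,275.06…
Interest (6%/yr ÷ 12 = 0.5%/month): €57,000.74 × ((1 + 0.005)^9 − 1) = €2,616.9370…
Total = €57,000.74 + €5,557.5722… + €2,616.9370… = €65,175.25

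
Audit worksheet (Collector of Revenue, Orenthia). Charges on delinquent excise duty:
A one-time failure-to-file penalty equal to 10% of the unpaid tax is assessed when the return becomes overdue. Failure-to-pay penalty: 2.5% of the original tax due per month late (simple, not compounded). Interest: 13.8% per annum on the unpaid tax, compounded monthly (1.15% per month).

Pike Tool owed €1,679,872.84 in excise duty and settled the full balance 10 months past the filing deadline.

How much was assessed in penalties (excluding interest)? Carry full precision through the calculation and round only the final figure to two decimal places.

€587,955.49

Failure-to-file penalty: 10% × €1,679,872.84 = €167,987.28…
Failure-to-pay penalty = 2.5% × €1,679,872.84 × 10 mo = €419,968.21
Total penalty = €167,987.28… + €419,968.21 = €587,955.49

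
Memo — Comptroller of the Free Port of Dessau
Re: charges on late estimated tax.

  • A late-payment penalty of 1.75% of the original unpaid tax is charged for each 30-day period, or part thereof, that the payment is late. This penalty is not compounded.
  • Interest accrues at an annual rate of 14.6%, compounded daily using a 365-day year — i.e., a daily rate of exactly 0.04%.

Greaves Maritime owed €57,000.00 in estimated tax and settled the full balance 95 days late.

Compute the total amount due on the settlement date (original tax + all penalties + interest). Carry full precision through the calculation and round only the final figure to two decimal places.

Penalty periods: ⌈95/30⌉ = 4; penalty = 4 × 1.75% × €57,000.00 = €3,990.00
Interest: €57,000.00 × ((1 + 0.0004)^95 − 1) = €57,000.00 × 0.03872334… = €2,207.2304…
Total = €57,000.00 + €3,990.0000 + €2,207.2304… = €63,197.23

€63,197.23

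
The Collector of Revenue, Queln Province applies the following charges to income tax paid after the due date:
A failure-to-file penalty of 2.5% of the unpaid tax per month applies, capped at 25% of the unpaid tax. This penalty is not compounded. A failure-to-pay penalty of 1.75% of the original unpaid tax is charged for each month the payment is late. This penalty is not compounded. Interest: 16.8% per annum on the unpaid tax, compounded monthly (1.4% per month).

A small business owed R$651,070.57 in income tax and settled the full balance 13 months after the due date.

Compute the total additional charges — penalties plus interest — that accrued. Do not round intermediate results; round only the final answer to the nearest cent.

Failure-to-file: 13 × 2.5% × R$651,070.57 = R$211,597.94…, capped at 25% × R$651,070.57 = R$162,767.64…
Failure-to-pay penalty: 13 × 1.75% × R$651,070.57 = R$148,118.55…
Interest: R$651,070.57 × ((1 + 0.014)^13 − 1) = R$651,070.57 × 0.1981010… = R$128,977.7028…
Penalties + interest = R$310,886.1972… + R$128,977.7028… = R$439,863.90

R$439,863.90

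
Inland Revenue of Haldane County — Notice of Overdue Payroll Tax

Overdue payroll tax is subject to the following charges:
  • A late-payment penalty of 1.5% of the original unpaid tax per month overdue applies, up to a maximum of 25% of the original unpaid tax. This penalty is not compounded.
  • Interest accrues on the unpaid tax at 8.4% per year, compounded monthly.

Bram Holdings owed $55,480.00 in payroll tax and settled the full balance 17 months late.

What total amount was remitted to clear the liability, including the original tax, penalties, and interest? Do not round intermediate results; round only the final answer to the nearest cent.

Penalty (uncapped): 17 × 1.5% × $55,480.00 = $14,147.40; cap = 25% × $55,480.00 = $13,870.00 → penalty = $13,870.00
Interest (8.4%/yr ÷ 12 = 0.7%/month): $55,480.00 × ((1 + 0.007)^17 − 1) = $6,985.1018…
Total = $55,480.00 + $13,870.0000 + $6,985.1018… = $76,335.10

$76,335.10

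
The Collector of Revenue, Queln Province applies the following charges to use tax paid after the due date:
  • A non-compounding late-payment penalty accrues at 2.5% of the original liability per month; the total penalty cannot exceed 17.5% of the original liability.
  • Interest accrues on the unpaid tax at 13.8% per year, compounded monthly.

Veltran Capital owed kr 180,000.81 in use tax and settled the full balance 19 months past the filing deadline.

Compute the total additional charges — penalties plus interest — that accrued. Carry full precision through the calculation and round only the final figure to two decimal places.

kr 75,178.90

Penalty (uncapped): 19 × 2.5% × kr 180,000.81 = kr 85,500.38…; cap = 17.5% × kr 180,000.81 = kr 31,500.14… → penalty = kr 31,500.14…
Interest (13.8%/yr ÷ 12 = 1.15%/month): kr 180,000.81 × ((1 + 0.0115)^19 − 1) = kr 43,678.7576…
Penalties + interest = kr 31,500.1418… + kr 43,678.7576… = kr 75,178.90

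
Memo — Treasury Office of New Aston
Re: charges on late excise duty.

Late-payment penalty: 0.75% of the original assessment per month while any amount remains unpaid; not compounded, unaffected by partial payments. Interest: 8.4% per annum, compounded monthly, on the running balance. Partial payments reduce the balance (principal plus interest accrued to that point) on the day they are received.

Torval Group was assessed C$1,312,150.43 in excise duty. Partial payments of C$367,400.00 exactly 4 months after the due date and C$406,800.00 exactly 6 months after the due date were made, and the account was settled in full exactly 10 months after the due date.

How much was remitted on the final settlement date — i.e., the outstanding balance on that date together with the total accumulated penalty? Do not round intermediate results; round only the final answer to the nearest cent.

C$703,946.28

Monthly rate = 8.4% ÷ 12 = 0.7%
Balance at month 4: C$1,312,150.4300 × (1 + 0.007)^4 = C$1,349,278.2177…
After C$367,400.00 payment: C$1,349,278.2177… − C$367,400.00 = C$981,878.2177…
Balance at month 6: C$981,878.2177… × (1 + 0.007)^2 = C$995,672.6248…
After C$406,800.00 payment: C$995,672.6248… − C$406,800.00 = C$588,872.6248…
Balance at month 10: C$588,872.6248… × (1 + 0.007)^4 = C$605,534.9962…
Penalty: 10 × 0.75% × C$1,312,150.43 = C$98,411.28…
Final settlement = outstanding balance + penalty = C$605,534.9962… + C$98,411.28… = C$703,946.28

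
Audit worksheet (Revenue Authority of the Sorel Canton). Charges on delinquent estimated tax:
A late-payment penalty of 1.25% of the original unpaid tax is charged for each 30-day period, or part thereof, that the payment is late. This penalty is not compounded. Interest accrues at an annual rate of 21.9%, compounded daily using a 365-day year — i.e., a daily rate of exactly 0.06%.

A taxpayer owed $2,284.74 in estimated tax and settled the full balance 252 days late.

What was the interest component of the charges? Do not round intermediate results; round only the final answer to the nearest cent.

$372.82

Interest: $2,284.74 × ((1 + 0.0006)^252 − 1) = $2,284.74 × 0.16317654… = $372.8160…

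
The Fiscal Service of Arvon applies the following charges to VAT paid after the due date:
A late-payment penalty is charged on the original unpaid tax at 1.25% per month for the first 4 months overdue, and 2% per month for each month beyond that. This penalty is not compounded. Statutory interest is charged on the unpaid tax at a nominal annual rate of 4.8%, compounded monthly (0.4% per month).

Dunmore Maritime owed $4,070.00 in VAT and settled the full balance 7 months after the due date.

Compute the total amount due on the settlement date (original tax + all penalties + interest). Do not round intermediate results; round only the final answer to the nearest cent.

$4,633.04

Penalty, months 1–4: 4 × 1.25% × $4,070.00 = $203.50
Penalty, months 5–7: 3 × 2% × $4,070.00 = $244.20
Interest: $4,070.00 × ((1 + 0.004)^7 − 1) = $4,070.00 × 0.0283382… = $115.3367…
Total = $4,070.00 + $447.7000 + $115.3367… = $4,633.04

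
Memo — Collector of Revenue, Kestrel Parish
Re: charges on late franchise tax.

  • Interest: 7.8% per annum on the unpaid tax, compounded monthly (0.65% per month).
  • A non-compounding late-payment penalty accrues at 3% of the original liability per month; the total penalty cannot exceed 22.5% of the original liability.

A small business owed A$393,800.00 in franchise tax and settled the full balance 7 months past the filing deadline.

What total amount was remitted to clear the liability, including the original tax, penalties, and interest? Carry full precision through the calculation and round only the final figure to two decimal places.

A$494,769.11

Penalty: 7 × 3% × A$393,800.00 = A$82,698.00 (below the 22.5% cap of A$88,605.00)
Interest: A$393,800.00 × ((1 + 0.0065)^7 − 1) = A$393,800.00 × 0.0463969… = A$18,271.1089…
Total = A$393,800.00 + A$82,698.0000 + A$18,271.1089… = A$494,769.11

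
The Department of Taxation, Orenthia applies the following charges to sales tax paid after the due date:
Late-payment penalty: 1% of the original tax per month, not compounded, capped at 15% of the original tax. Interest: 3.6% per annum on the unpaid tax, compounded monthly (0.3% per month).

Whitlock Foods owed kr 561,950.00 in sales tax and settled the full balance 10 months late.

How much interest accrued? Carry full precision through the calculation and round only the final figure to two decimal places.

kr 17,087.92

Interest: kr 561,950.00 × ((1 + 0.003)^10 − 1) = kr 561,950.00 × 0.0304083… = kr 17,087.9201…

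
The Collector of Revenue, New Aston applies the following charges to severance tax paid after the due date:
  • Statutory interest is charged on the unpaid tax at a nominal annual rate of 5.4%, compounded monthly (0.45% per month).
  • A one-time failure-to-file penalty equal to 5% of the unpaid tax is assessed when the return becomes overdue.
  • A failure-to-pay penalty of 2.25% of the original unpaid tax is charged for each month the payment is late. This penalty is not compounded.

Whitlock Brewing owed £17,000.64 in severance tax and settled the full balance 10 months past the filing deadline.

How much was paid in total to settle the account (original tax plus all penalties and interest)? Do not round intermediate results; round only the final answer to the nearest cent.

£22,456.52

Failure-to-file penalty: 5% × £17,000.64 = £850.03…
Failure-to-pay penalty = 2.25% × £17,000.64 × 10 mo = £3,825.14…
Interest: £17,000.64 × ((1 + 0.0045)^10 − 1) = £17,000.64 × 0.0459223… = £780.7080…
Total = £17,000.64 + £4,675.1760 + £780.7080… = £22,456.52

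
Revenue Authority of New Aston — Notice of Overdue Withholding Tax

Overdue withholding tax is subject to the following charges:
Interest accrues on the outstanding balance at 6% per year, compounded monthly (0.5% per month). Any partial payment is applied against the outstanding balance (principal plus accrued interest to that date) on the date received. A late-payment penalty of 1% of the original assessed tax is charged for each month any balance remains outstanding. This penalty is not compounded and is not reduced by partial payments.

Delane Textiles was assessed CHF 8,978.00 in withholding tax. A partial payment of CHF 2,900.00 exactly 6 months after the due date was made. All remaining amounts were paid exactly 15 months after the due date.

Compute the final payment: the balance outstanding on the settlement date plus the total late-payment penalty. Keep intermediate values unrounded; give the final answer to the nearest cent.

CHF 7,988.99

Balance at month 6: CHF 8,978.0000 × (1 + 0.005)^6 = CHF 9,250.7293…
After CHF 2,900.00 payment: CHF 9,250.7293… − CHF 2,900.00 = CHF 6,350.7293…
Balance at month 15: CHF 6,350.7293… × (1 + 0.005)^9 = CHF 6,642.2949…
Penalty: 15 × 1% × CHF 8,978.00 = CHF 1,346.70
Final settlement = outstanding balance + penalty = CHF 6,642.2949… + CHF 1,346.70 = CHF 7,988.99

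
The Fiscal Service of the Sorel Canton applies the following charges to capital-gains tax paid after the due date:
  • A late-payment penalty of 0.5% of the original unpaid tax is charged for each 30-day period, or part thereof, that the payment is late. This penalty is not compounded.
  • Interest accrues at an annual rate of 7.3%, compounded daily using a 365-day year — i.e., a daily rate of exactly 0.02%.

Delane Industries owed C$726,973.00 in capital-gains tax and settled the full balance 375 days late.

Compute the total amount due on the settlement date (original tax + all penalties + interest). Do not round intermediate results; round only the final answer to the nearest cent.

C$830,840.04

Penalty periods: ⌈375/30⌉ = 13; penalty = 13 × 0.5% × C$726,973.00 = C$47,253.25…
Interest: C$726,973.00 × ((1 + 0.0002)^375 − 1) = C$726,973.00 × 0.07787607… = C$56,613.7987…
Total = C$726,973.00 + C$47,253.2450 + C$56,613.7987… = C$830,840.04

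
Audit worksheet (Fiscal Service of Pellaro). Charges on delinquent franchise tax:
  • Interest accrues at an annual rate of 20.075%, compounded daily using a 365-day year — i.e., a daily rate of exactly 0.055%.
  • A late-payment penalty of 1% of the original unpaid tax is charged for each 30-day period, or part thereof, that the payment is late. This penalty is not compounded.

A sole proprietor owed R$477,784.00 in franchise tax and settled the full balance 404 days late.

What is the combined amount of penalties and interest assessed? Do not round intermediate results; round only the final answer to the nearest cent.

R$185,736.06

Penalty periods: ⌈404/30⌉ = 14; penalty = 14 × 1% × R$477,784.00 = R$66,889.76
Interest: R$477,784.00 × ((1 + 0.00055)^404 − 1) = R$477,784.00 × 0.24874484… = R$118,846.3038…
Penalties + interest = R$66,889.7600 + R$118,846.3038… = R$185,736.06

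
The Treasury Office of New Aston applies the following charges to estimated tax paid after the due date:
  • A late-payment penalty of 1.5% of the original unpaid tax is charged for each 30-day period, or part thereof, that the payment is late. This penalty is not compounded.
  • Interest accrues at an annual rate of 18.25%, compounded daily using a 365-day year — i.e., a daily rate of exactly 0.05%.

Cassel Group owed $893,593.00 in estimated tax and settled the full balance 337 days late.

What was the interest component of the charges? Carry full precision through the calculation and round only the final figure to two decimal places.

Interest: $893,593.00 × ((1 + 0.0005)^337 − 1) = $893,593.00 × 0.18347839… = $163,955.0035…

$163,955.00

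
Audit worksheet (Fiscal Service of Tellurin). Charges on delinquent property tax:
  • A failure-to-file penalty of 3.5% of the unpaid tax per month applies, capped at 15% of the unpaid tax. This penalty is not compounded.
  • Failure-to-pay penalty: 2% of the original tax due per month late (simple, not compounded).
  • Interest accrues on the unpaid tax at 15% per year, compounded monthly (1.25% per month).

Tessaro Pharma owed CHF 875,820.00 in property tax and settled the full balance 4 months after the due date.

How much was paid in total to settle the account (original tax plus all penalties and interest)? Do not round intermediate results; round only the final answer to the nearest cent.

CHF 1,113,119.34

Failure-to-file: 4 × 3.5% × CHF 875,820.00 = CHF 122,614.80 (under the 15% cap)
Failure-to-pay penalty = 2% × CHF 875,820.00 × 4 mo = CHF 70,065.60
Interest: CHF 875,820.00 × ((1 + 0.0125)^4 − 1) = CHF 875,820.00 × 0.0509453… = CHF 44,618.9450…
Total = CHF 875,820.00 + CHF 192,680.4000 + CHF 44,618.9450… = CHF 1,113,119.34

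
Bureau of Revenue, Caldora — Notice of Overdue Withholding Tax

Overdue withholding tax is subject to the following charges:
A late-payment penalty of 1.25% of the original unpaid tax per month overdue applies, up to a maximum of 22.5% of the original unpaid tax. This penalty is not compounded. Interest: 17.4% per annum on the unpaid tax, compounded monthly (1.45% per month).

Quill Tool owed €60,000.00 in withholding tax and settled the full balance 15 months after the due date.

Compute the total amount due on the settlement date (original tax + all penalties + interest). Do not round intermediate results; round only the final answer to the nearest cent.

Penalty: 15 × 1.25% × €60,000.00 = €11,250.00 (below the 22.5% cap of €13,500.00)
Interest: €60,000.00 × ((1 + 0.0145)^15 − 1) = €60,000.00 × 0.2410257… = €14,461.5412…
Total = €60,000.00 + €11,250.0000 + €14,461.5412… = €85,711.54

€85,711.54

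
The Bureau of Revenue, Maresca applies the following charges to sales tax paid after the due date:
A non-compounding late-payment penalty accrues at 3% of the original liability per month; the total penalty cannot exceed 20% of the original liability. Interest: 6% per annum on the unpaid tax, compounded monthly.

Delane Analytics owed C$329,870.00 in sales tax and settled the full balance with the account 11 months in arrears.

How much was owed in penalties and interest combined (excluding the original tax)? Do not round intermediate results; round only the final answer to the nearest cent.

Penalty (uncapped): 11 × 3% × C$329,870.00 = C$108,857.10; cap = 20% × C$329,870.00 = C$65,974.00 → penalty = C$65,974.00
Interest (6%/yr ÷ 12 = 0.5%/month): C$329,870.00 × ((1 + 0.005)^11 − 1) = C$18,603.2933…
Penalties + interest = C$65,974.0000 + C$18,603.2933… = C$84,577.29

C$84,577.29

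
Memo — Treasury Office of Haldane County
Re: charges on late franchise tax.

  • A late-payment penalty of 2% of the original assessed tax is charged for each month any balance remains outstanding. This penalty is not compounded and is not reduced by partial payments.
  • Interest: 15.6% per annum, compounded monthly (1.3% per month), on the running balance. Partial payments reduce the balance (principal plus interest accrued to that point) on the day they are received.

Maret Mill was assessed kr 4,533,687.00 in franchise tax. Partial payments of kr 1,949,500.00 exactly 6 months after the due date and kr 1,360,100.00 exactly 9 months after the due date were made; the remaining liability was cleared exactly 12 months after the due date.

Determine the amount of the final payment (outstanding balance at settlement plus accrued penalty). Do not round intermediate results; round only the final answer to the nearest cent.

kr 2,861,426.62

Balance at month 6: kr 4,533,687.0000 × (1 + 0.013)^6 = kr 4,899,008.6452…
After kr 1,949,500.00 payment: kr 4,899,008.6452… − kr 1,949,500.00 = kr 2,949,508.6452…
Balance at month 9: kr 2,949,508.6452… × (1 + 0.013)^3 = kr 3,066,041.3633…
After kr 1,360,100.00 payment: kr 3,066,041.3633… − kr 1,360,100.00 = kr 1,705,941.3633…
Balance at month 12: kr 1,705,941.3633… × (1 + 0.013)^3 = kr 1,773,341.7367…
Penalty: 12 × 2% × kr 4,533,687.00 = kr 1,088,084.88
Final settlement = outstanding balance + penalty = kr 1,773,341.7367… + kr 1,088,084.88 = kr 2,861,426.62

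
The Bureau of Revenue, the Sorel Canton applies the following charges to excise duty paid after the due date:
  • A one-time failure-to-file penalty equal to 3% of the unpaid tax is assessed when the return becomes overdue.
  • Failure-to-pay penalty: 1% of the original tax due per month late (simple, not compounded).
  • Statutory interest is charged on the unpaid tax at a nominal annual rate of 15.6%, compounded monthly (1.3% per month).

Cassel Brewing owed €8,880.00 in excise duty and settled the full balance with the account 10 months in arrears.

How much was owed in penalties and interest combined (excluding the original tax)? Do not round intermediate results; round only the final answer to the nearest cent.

Failure-to-file penalty: 3% × €8,880.00 = €266.40
Failure-to-pay penalty = 1% × €8,880.00 × 10 mo = €888.00
Interest: €8,880.00 × ((1 + 0.013)^10 − 1) = €8,880.00 × 0.1378747… = €1,224.3276…
Penalties + interest = €1,154.4000 + €1,224.3276… = €2,378.73

€2,378.73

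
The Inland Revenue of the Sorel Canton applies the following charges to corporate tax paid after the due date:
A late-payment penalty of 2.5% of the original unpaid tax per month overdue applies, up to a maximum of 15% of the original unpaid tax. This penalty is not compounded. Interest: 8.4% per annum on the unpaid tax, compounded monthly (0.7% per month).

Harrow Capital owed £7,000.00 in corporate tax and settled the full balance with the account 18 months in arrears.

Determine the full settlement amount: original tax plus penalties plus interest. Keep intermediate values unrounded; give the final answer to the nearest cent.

Penalty (uncapped): 18 × 2.5% × £7,000.00 = £3,150.00; cap = 15% × £7,000.00 = £1,050.00 → penalty = £1,050.00
Interest: £7,000.00 × ((1 + 0.007)^18 − 1) = £7,000.00 × 0.1337844… = £936.4907…
Total = £7,000.00 + £1,050.0000 + £936.4907… = £8,986.49

£8,986.49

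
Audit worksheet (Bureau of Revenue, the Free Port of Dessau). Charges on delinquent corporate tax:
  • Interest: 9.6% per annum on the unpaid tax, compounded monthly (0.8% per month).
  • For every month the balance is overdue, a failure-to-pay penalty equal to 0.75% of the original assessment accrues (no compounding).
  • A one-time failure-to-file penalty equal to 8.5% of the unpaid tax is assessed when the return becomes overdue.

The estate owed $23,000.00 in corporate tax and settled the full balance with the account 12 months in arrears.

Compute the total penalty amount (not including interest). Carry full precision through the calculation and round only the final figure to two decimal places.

$4,025.00

Failure-to-file penalty: 8.5% × $23,000.00 = $1,955.00
Failure-to-pay penalty: 12 × 0.75% × $23,000.00 = $2,070.00
Total penalty = $1,955.00 + $2,070.00 = $4,025.00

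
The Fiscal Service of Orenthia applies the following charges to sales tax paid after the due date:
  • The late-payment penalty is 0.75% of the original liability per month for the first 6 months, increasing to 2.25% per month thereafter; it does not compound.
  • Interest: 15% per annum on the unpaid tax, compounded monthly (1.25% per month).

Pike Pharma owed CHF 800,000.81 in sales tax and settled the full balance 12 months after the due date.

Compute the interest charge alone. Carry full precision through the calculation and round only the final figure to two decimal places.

Interest: CHF 800,000.81 × ((1 + 0.0125)^12 − 1) = CHF 800,000.81 × 0.1607545… = CHF 128,603.7444…

CHF 128,603.74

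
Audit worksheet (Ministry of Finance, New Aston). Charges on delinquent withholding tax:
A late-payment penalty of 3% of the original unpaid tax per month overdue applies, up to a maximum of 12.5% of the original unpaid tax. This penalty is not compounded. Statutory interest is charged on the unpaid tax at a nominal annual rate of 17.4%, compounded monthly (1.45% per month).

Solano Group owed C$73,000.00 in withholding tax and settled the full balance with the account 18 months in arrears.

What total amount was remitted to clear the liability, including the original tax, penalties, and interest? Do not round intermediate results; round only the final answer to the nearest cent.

Penalty (uncapped): 18 × 3% × C$73,000.00 = C$39,420.00; cap = 12.5% × C$73,000.00 = C$9,125.00 → penalty = C$9,125.00
Interest: C$73,000.00 × ((1 + 0.0145)^18 − 1) = C$73,000.00 × 0.2957969… = C$21,593.1711…
Total = C$73,000.00 + C$9,125.0000 + C$21,593.1711… = C$103,718.17

C$103,718.17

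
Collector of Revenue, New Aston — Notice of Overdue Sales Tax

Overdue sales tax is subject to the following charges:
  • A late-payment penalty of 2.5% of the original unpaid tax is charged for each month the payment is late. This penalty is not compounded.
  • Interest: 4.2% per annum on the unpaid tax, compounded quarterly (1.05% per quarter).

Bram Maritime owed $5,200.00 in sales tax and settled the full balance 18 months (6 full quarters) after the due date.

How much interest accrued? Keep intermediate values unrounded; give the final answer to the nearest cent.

Interest: $5,200.00 × ((1 + 0.0105)^6 − 1) = $5,200.00 × 0.0646771… = $336.3208…

$336.32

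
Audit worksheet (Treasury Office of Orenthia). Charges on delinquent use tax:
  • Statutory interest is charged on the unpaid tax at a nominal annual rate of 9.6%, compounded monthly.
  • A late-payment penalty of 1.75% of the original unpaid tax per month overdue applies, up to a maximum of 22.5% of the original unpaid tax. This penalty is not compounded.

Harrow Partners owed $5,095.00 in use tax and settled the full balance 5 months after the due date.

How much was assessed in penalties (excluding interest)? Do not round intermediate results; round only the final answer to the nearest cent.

Penalty: 5 × 1.75% × $5,095.00 = $445.81… (below the 22.5% cap of $1,146.38…)

$445.81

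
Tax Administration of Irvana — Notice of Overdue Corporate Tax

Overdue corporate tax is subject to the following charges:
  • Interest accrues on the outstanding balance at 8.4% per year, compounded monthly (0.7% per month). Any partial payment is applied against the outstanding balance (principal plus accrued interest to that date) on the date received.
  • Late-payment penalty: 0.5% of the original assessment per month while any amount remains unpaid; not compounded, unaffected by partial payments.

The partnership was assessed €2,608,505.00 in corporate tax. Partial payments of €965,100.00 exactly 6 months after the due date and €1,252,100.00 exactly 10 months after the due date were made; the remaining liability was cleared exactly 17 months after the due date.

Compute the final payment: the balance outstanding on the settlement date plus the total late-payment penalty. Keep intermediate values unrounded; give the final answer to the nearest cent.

€801,821.20

Balance at month 6: €2,608,505.0000 × (1 + 0.007)^6 = €2,719,997.4497…
After €965,100.00 payment: €2,719,997.4497… − €965,100.00 = €1,754,897.4497…
Balance at month 10: €1,754,897.4497… × (1 + 0.007)^4 = €1,804,552.9301…
After €1,252,100.00 payment: €1,804,552.9301… − €1,252,100.00 = €552,452.9301…
Balance at month 17: €552,452.9301… × (1 + 0.007)^7 = €580,098.2766…
Penalty: 17 × 0.5% × €2,608,505.00 = €221,722.93…
Final settlement = outstanding balance + penalty = €580,098.2766… + €221,722.93… = €801,821.20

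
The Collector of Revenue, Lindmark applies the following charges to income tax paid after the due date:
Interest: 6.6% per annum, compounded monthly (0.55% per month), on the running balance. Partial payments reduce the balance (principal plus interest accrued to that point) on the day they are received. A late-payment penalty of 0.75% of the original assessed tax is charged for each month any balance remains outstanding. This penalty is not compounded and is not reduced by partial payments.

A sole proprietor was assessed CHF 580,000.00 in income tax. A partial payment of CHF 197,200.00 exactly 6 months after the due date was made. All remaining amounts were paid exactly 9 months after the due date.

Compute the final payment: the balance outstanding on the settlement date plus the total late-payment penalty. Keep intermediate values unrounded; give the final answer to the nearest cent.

Balance at month 6: CHF 580,000.0000 × (1 + 0.0055)^6 = CHF 599,405.1129…
After CHF 197,200.00 payment: CHF 599,405.1129… − CHF 197,200.00 = CHF 402,205.1129…
Balance at month 9: CHF 402,205.1129… × (1 + 0.0055)^3 = CHF 408,878.0643…
Penalty: 9 × 0.75% × CHF 580,000.00 = CHF 39,150.00
Final settlement = outstanding balance + penalty = CHF 408,878.0643… + CHF 39,150.00 = CHF 448,028.06

CHF 448,028.06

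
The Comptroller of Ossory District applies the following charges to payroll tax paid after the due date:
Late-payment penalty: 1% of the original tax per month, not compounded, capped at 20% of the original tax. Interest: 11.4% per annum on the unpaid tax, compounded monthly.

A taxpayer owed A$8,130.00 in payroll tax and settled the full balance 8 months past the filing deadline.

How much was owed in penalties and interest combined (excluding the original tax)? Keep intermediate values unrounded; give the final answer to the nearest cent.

A$1,289.22

Penalty: 8 × 1% × A$8,130.00 = A$650.40 (below the 20% cap of A$1,626.00)
Interest (11.4%/yr ÷ 12 = 0.95%/month): A$8,130.00 × ((1 + 0.0095)^8 − 1) = A$638.8195…
Penalties + interest = A$650.4000 + A$638.8195… = A$1,289.22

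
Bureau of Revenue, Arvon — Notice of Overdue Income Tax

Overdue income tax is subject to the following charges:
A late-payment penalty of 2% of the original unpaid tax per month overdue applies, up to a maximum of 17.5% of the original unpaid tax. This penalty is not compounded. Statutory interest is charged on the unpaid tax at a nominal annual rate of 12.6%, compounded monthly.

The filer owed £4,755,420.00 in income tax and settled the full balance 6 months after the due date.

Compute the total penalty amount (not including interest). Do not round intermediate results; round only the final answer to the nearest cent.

Penalty: 6 × 2% × £4,755,420.00 = £570,650.40 (below the 17.5% cap of £832,198.50)

£570,650.40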